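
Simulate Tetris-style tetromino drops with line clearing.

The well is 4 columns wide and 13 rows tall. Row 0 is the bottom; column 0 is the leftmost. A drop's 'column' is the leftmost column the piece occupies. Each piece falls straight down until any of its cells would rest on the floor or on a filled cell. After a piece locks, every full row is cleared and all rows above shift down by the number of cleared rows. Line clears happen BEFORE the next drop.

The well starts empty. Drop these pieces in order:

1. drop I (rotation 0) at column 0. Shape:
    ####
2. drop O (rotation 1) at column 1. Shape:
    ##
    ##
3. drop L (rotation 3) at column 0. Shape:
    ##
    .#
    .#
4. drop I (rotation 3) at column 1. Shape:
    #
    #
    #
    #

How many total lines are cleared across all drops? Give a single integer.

Answer: 1

Derivation:
Drop 1: I rot0 at col 0 lands with bottom-row=0; cleared 1 line(s) (total 1); column heights now [0 0 0 0], max=0
Drop 2: O rot1 at col 1 lands with bottom-row=0; cleared 0 line(s) (total 1); column heights now [0 2 2 0], max=2
Drop 3: L rot3 at col 0 lands with bottom-row=2; cleared 0 line(s) (total 1); column heights now [5 5 2 0], max=5
Drop 4: I rot3 at col 1 lands with bottom-row=5; cleared 0 line(s) (total 1); column heights now [5 9 2 0], max=9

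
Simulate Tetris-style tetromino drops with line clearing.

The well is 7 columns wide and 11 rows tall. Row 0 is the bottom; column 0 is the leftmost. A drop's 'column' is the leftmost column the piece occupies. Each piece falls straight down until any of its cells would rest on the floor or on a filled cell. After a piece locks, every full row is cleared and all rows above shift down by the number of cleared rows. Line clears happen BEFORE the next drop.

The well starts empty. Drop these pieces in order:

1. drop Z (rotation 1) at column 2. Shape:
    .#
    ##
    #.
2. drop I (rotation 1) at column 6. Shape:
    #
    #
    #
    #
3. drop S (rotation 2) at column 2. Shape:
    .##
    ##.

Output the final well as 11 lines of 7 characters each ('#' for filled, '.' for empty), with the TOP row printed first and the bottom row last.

Answer: .......
.......
.......
.......
.......
.......
...##..
..##..#
...#..#
..##..#
..#...#

Derivation:
Drop 1: Z rot1 at col 2 lands with bottom-row=0; cleared 0 line(s) (total 0); column heights now [0 0 2 3 0 0 0], max=3
Drop 2: I rot1 at col 6 lands with bottom-row=0; cleared 0 line(s) (total 0); column heights now [0 0 2 3 0 0 4], max=4
Drop 3: S rot2 at col 2 lands with bottom-row=3; cleared 0 line(s) (total 0); column heights now [0 0 4 5 5 0 4], max=5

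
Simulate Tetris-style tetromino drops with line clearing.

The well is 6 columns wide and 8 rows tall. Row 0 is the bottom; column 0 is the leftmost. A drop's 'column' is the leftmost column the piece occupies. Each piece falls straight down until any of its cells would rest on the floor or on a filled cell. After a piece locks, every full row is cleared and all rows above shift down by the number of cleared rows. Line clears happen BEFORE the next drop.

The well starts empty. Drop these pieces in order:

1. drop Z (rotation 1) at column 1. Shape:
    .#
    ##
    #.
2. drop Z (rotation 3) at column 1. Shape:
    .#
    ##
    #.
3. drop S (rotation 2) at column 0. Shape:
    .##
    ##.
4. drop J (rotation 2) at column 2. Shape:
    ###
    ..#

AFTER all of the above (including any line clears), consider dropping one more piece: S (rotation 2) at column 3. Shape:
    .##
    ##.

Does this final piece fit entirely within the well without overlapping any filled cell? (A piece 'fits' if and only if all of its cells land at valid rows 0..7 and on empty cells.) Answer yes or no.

Drop 1: Z rot1 at col 1 lands with bottom-row=0; cleared 0 line(s) (total 0); column heights now [0 2 3 0 0 0], max=3
Drop 2: Z rot3 at col 1 lands with bottom-row=2; cleared 0 line(s) (total 0); column heights now [0 4 5 0 0 0], max=5
Drop 3: S rot2 at col 0 lands with bottom-row=4; cleared 0 line(s) (total 0); column heights now [5 6 6 0 0 0], max=6
Drop 4: J rot2 at col 2 lands with bottom-row=5; cleared 0 line(s) (total 0); column heights now [5 6 7 7 7 0], max=7
Test piece S rot2 at col 3 (width 3): heights before test = [5 6 7 7 7 0]; fits = False

Answer: no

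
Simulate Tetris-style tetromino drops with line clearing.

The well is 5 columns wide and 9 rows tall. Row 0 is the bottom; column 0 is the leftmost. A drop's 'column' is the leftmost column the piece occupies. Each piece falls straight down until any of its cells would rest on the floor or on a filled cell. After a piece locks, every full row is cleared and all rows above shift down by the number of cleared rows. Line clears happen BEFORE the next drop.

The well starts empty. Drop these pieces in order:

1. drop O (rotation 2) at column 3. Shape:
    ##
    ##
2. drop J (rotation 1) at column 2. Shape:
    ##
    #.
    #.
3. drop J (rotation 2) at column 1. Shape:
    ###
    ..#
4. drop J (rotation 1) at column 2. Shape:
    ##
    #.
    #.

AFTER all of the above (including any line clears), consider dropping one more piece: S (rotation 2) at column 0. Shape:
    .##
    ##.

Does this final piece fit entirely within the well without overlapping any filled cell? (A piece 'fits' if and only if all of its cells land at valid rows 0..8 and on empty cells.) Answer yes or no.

Answer: yes

Derivation:
Drop 1: O rot2 at col 3 lands with bottom-row=0; cleared 0 line(s) (total 0); column heights now [0 0 0 2 2], max=2
Drop 2: J rot1 at col 2 lands with bottom-row=0; cleared 0 line(s) (total 0); column heights now [0 0 3 3 2], max=3
Drop 3: J rot2 at col 1 lands with bottom-row=3; cleared 0 line(s) (total 0); column heights now [0 5 5 5 2], max=5
Drop 4: J rot1 at col 2 lands with bottom-row=5; cleared 0 line(s) (total 0); column heights now [0 5 8 8 2], max=8
Test piece S rot2 at col 0 (width 3): heights before test = [0 5 8 8 2]; fits = True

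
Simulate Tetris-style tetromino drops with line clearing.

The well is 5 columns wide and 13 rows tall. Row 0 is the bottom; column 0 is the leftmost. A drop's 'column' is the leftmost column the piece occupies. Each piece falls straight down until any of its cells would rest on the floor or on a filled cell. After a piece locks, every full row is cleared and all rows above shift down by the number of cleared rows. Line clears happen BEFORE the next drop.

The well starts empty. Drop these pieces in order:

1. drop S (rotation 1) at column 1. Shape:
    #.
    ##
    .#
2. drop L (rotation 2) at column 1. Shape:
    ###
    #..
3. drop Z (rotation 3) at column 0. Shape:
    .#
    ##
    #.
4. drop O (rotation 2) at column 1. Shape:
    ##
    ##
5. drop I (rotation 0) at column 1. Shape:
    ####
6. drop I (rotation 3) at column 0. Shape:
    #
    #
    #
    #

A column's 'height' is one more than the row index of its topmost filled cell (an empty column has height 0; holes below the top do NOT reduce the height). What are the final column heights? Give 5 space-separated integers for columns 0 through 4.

Drop 1: S rot1 at col 1 lands with bottom-row=0; cleared 0 line(s) (total 0); column heights now [0 3 2 0 0], max=3
Drop 2: L rot2 at col 1 lands with bottom-row=3; cleared 0 line(s) (total 0); column heights now [0 5 5 5 0], max=5
Drop 3: Z rot3 at col 0 lands with bottom-row=4; cleared 0 line(s) (total 0); column heights now [6 7 5 5 0], max=7
Drop 4: O rot2 at col 1 lands with bottom-row=7; cleared 0 line(s) (total 0); column heights now [6 9 9 5 0], max=9
Drop 5: I rot0 at col 1 lands with bottom-row=9; cleared 0 line(s) (total 0); column heights now [6 10 10 10 10], max=10
Drop 6: I rot3 at col 0 lands with bottom-row=6; cleared 1 line(s) (total 1); column heights now [9 9 9 5 0], max=9

Answer: 9 9 9 5 0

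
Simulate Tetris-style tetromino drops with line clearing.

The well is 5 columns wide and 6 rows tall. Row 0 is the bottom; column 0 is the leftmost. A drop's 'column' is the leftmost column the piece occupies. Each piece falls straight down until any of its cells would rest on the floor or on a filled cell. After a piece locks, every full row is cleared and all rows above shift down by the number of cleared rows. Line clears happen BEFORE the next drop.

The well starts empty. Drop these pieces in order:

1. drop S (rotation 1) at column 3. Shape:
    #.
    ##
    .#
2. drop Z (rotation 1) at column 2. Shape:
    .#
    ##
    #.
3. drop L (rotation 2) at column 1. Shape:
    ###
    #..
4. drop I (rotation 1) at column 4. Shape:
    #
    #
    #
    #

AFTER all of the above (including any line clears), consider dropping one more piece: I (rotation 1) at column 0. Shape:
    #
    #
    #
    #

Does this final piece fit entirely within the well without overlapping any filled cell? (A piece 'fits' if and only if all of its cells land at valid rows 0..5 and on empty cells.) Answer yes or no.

Answer: yes

Derivation:
Drop 1: S rot1 at col 3 lands with bottom-row=0; cleared 0 line(s) (total 0); column heights now [0 0 0 3 2], max=3
Drop 2: Z rot1 at col 2 lands with bottom-row=2; cleared 0 line(s) (total 0); column heights now [0 0 4 5 2], max=5
Drop 3: L rot2 at col 1 lands with bottom-row=4; cleared 0 line(s) (total 0); column heights now [0 6 6 6 2], max=6
Drop 4: I rot1 at col 4 lands with bottom-row=2; cleared 0 line(s) (total 0); column heights now [0 6 6 6 6], max=6
Test piece I rot1 at col 0 (width 1): heights before test = [0 6 6 6 6]; fits = True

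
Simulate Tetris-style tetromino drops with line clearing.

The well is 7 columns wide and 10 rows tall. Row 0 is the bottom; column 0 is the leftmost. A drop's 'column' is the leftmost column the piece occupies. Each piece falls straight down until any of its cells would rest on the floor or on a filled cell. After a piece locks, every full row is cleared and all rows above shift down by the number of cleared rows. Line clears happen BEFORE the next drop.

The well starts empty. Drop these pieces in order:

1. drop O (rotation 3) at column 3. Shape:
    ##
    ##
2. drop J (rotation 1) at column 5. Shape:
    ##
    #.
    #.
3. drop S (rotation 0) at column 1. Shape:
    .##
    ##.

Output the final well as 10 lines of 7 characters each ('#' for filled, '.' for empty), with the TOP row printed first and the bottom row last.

Answer: .......
.......
.......
.......
.......
.......
.......
..##.##
.#####.
...###.

Derivation:
Drop 1: O rot3 at col 3 lands with bottom-row=0; cleared 0 line(s) (total 0); column heights now [0 0 0 2 2 0 0], max=2
Drop 2: J rot1 at col 5 lands with bottom-row=0; cleared 0 line(s) (total 0); column heights now [0 0 0 2 2 3 3], max=3
Drop 3: S rot0 at col 1 lands with bottom-row=1; cleared 0 line(s) (total 0); column heights now [0 2 3 3 2 3 3], max=3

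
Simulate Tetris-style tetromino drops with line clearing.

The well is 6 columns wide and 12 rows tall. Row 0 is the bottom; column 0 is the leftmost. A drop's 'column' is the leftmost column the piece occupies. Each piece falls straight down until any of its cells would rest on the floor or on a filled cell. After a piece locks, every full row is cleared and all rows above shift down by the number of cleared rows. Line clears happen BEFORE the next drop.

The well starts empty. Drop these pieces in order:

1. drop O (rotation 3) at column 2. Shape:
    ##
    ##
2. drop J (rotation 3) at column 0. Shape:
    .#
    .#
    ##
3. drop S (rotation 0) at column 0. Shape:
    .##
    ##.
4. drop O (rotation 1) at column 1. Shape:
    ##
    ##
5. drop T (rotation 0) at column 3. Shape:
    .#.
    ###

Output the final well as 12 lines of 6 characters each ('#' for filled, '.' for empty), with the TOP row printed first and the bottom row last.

Drop 1: O rot3 at col 2 lands with bottom-row=0; cleared 0 line(s) (total 0); column heights now [0 0 2 2 0 0], max=2
Drop 2: J rot3 at col 0 lands with bottom-row=0; cleared 0 line(s) (total 0); column heights now [1 3 2 2 0 0], max=3
Drop 3: S rot0 at col 0 lands with bottom-row=3; cleared 0 line(s) (total 0); column heights now [4 5 5 2 0 0], max=5
Drop 4: O rot1 at col 1 lands with bottom-row=5; cleared 0 line(s) (total 0); column heights now [4 7 7 2 0 0], max=7
Drop 5: T rot0 at col 3 lands with bottom-row=2; cleared 0 line(s) (total 0); column heights now [4 7 7 3 4 3], max=7

Answer: ......
......
......
......
......
.##...
.##...
.##...
##..#.
.#.###
.###..
####..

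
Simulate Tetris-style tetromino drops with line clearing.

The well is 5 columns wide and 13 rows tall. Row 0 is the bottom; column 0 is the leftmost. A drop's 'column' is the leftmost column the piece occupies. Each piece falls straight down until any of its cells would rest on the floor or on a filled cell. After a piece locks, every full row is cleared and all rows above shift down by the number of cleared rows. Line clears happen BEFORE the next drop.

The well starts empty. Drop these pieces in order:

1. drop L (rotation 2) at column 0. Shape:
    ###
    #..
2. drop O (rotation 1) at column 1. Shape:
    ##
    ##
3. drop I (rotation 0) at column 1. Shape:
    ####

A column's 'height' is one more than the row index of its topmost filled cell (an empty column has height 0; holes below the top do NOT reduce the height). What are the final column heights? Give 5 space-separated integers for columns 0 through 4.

Answer: 2 5 5 5 5

Derivation:
Drop 1: L rot2 at col 0 lands with bottom-row=0; cleared 0 line(s) (total 0); column heights now [2 2 2 0 0], max=2
Drop 2: O rot1 at col 1 lands with bottom-row=2; cleared 0 line(s) (total 0); column heights now [2 4 4 0 0], max=4
Drop 3: I rot0 at col 1 lands with bottom-row=4; cleared 0 line(s) (total 0); column heights now [2 5 5 5 5], max=5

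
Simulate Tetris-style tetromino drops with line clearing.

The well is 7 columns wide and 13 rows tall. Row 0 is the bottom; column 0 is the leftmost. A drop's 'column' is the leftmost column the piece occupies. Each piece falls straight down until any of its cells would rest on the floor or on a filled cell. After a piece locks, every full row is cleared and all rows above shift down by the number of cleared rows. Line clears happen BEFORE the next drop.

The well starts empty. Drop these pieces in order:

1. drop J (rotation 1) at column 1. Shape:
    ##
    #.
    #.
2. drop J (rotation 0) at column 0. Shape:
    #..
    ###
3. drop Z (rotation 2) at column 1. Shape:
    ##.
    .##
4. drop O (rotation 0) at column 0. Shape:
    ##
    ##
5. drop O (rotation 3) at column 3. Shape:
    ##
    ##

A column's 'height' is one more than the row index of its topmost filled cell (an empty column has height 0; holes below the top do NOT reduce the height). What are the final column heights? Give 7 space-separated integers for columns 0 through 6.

Answer: 8 8 6 7 7 0 0

Derivation:
Drop 1: J rot1 at col 1 lands with bottom-row=0; cleared 0 line(s) (total 0); column heights now [0 3 3 0 0 0 0], max=3
Drop 2: J rot0 at col 0 lands with bottom-row=3; cleared 0 line(s) (total 0); column heights now [5 4 4 0 0 0 0], max=5
Drop 3: Z rot2 at col 1 lands with bottom-row=4; cleared 0 line(s) (total 0); column heights now [5 6 6 5 0 0 0], max=6
Drop 4: O rot0 at col 0 lands with bottom-row=6; cleared 0 line(s) (total 0); column heights now [8 8 6 5 0 0 0], max=8
Drop 5: O rot3 at col 3 lands with bottom-row=5; cleared 0 line(s) (total 0); column heights now [8 8 6 7 7 0 0], max=8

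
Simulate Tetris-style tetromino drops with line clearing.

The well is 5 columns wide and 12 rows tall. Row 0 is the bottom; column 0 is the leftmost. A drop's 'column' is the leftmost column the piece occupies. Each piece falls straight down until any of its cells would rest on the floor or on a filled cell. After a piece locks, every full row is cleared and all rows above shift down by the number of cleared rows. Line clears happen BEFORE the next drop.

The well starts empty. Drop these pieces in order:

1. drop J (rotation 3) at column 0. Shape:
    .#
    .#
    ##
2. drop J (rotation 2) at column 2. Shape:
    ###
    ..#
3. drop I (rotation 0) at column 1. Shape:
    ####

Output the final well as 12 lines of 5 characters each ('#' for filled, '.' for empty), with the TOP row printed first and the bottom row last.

Answer: .....
.....
.....
.....
.....
.....
.....
.....
.####
.#...
.####
##..#

Derivation:
Drop 1: J rot3 at col 0 lands with bottom-row=0; cleared 0 line(s) (total 0); column heights now [1 3 0 0 0], max=3
Drop 2: J rot2 at col 2 lands with bottom-row=0; cleared 0 line(s) (total 0); column heights now [1 3 2 2 2], max=3
Drop 3: I rot0 at col 1 lands with bottom-row=3; cleared 0 line(s) (total 0); column heights now [1 4 4 4 4], max=4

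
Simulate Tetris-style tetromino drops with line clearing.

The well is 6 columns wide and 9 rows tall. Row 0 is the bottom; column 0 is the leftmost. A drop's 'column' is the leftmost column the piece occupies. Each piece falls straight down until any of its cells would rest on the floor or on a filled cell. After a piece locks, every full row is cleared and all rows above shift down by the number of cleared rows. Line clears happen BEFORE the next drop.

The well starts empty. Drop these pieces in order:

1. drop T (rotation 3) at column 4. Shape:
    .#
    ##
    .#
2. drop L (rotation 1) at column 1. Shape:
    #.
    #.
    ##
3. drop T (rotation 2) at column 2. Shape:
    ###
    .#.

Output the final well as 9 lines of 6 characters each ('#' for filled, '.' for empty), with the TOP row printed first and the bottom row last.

Drop 1: T rot3 at col 4 lands with bottom-row=0; cleared 0 line(s) (total 0); column heights now [0 0 0 0 2 3], max=3
Drop 2: L rot1 at col 1 lands with bottom-row=0; cleared 0 line(s) (total 0); column heights now [0 3 1 0 2 3], max=3
Drop 3: T rot2 at col 2 lands with bottom-row=1; cleared 0 line(s) (total 0); column heights now [0 3 3 3 3 3], max=3

Answer: ......
......
......
......
......
......
.#####
.#.###
.##..#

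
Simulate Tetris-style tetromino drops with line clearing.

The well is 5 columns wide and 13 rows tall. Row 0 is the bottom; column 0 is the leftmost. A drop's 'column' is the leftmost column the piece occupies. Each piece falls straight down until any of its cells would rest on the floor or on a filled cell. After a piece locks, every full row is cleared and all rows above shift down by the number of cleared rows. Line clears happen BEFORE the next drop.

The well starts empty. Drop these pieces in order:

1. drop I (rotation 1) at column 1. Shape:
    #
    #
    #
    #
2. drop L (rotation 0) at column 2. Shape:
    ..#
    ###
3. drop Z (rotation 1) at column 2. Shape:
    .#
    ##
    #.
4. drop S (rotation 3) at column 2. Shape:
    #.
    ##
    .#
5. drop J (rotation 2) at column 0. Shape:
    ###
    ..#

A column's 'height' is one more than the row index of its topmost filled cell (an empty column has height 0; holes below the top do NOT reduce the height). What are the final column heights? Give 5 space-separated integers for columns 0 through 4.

Drop 1: I rot1 at col 1 lands with bottom-row=0; cleared 0 line(s) (total 0); column heights now [0 4 0 0 0], max=4
Drop 2: L rot0 at col 2 lands with bottom-row=0; cleared 0 line(s) (total 0); column heights now [0 4 1 1 2], max=4
Drop 3: Z rot1 at col 2 lands with bottom-row=1; cleared 0 line(s) (total 0); column heights now [0 4 3 4 2], max=4
Drop 4: S rot3 at col 2 lands with bottom-row=4; cleared 0 line(s) (total 0); column heights now [0 4 7 6 2], max=7
Drop 5: J rot2 at col 0 lands with bottom-row=7; cleared 0 line(s) (total 0); column heights now [9 9 9 6 2], max=9

Answer: 9 9 9 6 2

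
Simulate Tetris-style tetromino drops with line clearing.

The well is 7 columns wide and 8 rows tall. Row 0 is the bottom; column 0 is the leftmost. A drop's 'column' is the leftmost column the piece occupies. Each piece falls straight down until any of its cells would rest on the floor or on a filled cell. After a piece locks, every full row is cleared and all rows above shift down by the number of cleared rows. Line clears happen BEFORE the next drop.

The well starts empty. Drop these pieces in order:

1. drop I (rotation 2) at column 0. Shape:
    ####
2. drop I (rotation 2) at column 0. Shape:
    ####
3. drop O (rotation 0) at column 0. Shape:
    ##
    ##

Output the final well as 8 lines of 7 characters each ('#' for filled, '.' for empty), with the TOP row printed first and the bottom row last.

Drop 1: I rot2 at col 0 lands with bottom-row=0; cleared 0 line(s) (total 0); column heights now [1 1 1 1 0 0 0], max=1
Drop 2: I rot2 at col 0 lands with bottom-row=1; cleared 0 line(s) (total 0); column heights now [2 2 2 2 0 0 0], max=2
Drop 3: O rot0 at col 0 lands with bottom-row=2; cleared 0 line(s) (total 0); column heights now [4 4 2 2 0 0 0], max=4

Answer: .......
.......
.......
.......
##.....
##.....
####...
####...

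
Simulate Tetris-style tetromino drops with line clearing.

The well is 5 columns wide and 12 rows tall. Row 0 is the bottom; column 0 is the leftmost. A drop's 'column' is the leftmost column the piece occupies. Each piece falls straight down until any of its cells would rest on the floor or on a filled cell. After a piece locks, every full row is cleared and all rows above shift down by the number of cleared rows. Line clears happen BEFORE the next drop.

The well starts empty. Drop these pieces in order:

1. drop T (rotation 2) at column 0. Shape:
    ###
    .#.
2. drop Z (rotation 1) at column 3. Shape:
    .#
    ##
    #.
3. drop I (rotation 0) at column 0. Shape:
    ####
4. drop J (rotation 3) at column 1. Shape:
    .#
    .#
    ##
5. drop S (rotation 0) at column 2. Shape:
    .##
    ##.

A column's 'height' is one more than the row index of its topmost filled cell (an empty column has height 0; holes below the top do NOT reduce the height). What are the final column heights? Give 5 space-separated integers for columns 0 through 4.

Answer: 0 2 5 6 6

Derivation:
Drop 1: T rot2 at col 0 lands with bottom-row=0; cleared 0 line(s) (total 0); column heights now [2 2 2 0 0], max=2
Drop 2: Z rot1 at col 3 lands with bottom-row=0; cleared 1 line(s) (total 1); column heights now [0 1 0 1 2], max=2
Drop 3: I rot0 at col 0 lands with bottom-row=1; cleared 1 line(s) (total 2); column heights now [0 1 0 1 0], max=1
Drop 4: J rot3 at col 1 lands with bottom-row=1; cleared 0 line(s) (total 2); column heights now [0 2 4 1 0], max=4
Drop 5: S rot0 at col 2 lands with bottom-row=4; cleared 0 line(s) (total 2); column heights now [0 2 5 6 6], max=6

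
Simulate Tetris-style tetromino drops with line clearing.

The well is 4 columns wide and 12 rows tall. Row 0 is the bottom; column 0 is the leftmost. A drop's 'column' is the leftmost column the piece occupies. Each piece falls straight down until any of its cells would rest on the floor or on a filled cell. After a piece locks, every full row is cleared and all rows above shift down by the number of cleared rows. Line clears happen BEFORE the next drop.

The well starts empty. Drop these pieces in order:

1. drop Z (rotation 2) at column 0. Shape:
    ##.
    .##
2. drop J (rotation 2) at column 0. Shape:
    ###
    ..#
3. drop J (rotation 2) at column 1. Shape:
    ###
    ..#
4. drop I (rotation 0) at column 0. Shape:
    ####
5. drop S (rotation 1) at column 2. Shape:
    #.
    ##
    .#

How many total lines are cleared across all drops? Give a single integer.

Answer: 2

Derivation:
Drop 1: Z rot2 at col 0 lands with bottom-row=0; cleared 0 line(s) (total 0); column heights now [2 2 1 0], max=2
Drop 2: J rot2 at col 0 lands with bottom-row=1; cleared 0 line(s) (total 0); column heights now [3 3 3 0], max=3
Drop 3: J rot2 at col 1 lands with bottom-row=2; cleared 1 line(s) (total 1); column heights now [2 3 3 3], max=3
Drop 4: I rot0 at col 0 lands with bottom-row=3; cleared 1 line(s) (total 2); column heights now [2 3 3 3], max=3
Drop 5: S rot1 at col 2 lands with bottom-row=3; cleared 0 line(s) (total 2); column heights now [2 3 6 5], max=6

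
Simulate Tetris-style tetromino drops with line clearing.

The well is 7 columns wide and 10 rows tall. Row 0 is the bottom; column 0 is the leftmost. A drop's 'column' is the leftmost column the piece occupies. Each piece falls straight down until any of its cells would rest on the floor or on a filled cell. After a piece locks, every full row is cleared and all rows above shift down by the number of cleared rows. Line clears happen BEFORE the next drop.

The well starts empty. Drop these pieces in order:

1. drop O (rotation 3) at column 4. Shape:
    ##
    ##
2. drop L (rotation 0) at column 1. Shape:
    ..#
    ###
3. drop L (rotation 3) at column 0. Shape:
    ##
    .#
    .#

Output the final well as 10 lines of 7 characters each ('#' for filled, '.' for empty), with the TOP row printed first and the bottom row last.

Drop 1: O rot3 at col 4 lands with bottom-row=0; cleared 0 line(s) (total 0); column heights now [0 0 0 0 2 2 0], max=2
Drop 2: L rot0 at col 1 lands with bottom-row=0; cleared 0 line(s) (total 0); column heights now [0 1 1 2 2 2 0], max=2
Drop 3: L rot3 at col 0 lands with bottom-row=1; cleared 0 line(s) (total 0); column heights now [4 4 1 2 2 2 0], max=4

Answer: .......
.......
.......
.......
.......
.......
##.....
.#.....
.#.###.
.#####.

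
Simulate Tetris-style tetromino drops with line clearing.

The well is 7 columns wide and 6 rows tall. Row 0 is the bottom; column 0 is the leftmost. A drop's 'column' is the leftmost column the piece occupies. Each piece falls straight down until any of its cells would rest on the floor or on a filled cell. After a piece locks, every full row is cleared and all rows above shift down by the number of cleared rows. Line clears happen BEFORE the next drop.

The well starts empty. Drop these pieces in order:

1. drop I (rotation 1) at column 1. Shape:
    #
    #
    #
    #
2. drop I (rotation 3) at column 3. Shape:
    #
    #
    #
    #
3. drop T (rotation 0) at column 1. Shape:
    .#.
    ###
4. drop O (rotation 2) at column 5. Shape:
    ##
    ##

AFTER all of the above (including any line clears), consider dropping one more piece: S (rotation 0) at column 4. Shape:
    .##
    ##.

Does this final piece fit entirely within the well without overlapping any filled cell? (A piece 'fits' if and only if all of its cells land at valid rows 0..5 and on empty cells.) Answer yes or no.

Answer: yes

Derivation:
Drop 1: I rot1 at col 1 lands with bottom-row=0; cleared 0 line(s) (total 0); column heights now [0 4 0 0 0 0 0], max=4
Drop 2: I rot3 at col 3 lands with bottom-row=0; cleared 0 line(s) (total 0); column heights now [0 4 0 4 0 0 0], max=4
Drop 3: T rot0 at col 1 lands with bottom-row=4; cleared 0 line(s) (total 0); column heights now [0 5 6 5 0 0 0], max=6
Drop 4: O rot2 at col 5 lands with bottom-row=0; cleared 0 line(s) (total 0); column heights now [0 5 6 5 0 2 2], max=6
Test piece S rot0 at col 4 (width 3): heights before test = [0 5 6 5 0 2 2]; fits = True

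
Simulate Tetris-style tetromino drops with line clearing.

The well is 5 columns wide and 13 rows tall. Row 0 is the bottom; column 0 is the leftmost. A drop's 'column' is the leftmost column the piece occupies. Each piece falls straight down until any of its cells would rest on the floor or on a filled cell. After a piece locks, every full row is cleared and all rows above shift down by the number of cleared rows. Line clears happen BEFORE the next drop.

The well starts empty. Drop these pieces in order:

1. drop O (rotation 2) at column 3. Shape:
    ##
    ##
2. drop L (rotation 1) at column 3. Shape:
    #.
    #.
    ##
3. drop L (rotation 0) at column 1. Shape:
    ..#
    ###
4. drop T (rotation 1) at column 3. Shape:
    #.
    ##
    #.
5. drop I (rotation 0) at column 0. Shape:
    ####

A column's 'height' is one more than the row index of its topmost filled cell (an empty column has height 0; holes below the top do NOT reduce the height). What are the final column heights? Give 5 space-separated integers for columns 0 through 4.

Answer: 11 11 11 11 9

Derivation:
Drop 1: O rot2 at col 3 lands with bottom-row=0; cleared 0 line(s) (total 0); column heights now [0 0 0 2 2], max=2
Drop 2: L rot1 at col 3 lands with bottom-row=2; cleared 0 line(s) (total 0); column heights now [0 0 0 5 3], max=5
Drop 3: L rot0 at col 1 lands with bottom-row=5; cleared 0 line(s) (total 0); column heights now [0 6 6 7 3], max=7
Drop 4: T rot1 at col 3 lands with bottom-row=7; cleared 0 line(s) (total 0); column heights now [0 6 6 10 9], max=10
Drop 5: I rot0 at col 0 lands with bottom-row=10; cleared 0 line(s) (total 0); column heights now [11 11 11 11 9], max=11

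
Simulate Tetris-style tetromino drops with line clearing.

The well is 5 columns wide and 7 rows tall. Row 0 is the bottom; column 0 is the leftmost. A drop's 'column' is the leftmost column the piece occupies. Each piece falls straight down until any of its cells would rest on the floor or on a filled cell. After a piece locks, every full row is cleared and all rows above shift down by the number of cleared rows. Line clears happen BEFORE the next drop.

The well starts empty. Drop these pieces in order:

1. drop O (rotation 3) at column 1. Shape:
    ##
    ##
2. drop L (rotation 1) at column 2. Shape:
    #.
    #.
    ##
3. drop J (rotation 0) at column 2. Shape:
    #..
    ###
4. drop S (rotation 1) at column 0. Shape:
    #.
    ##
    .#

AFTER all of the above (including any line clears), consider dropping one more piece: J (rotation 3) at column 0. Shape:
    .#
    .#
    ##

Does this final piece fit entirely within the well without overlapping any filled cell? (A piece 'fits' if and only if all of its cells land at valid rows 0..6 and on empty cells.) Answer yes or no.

Drop 1: O rot3 at col 1 lands with bottom-row=0; cleared 0 line(s) (total 0); column heights now [0 2 2 0 0], max=2
Drop 2: L rot1 at col 2 lands with bottom-row=2; cleared 0 line(s) (total 0); column heights now [0 2 5 3 0], max=5
Drop 3: J rot0 at col 2 lands with bottom-row=5; cleared 0 line(s) (total 0); column heights now [0 2 7 6 6], max=7
Drop 4: S rot1 at col 0 lands with bottom-row=2; cleared 0 line(s) (total 0); column heights now [5 4 7 6 6], max=7
Test piece J rot3 at col 0 (width 2): heights before test = [5 4 7 6 6]; fits = False

Answer: no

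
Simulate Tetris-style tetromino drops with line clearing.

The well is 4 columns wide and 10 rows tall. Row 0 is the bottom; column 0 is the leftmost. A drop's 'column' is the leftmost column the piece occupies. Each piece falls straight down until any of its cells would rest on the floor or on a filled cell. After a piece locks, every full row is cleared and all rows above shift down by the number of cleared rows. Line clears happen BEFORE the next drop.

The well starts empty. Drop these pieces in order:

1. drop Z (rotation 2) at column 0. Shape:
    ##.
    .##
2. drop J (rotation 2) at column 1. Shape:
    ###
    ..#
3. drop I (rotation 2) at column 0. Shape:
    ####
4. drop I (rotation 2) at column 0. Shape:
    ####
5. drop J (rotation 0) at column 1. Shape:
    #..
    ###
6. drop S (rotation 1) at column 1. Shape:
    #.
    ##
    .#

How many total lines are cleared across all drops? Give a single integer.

Answer: 2

Derivation:
Drop 1: Z rot2 at col 0 lands with bottom-row=0; cleared 0 line(s) (total 0); column heights now [2 2 1 0], max=2
Drop 2: J rot2 at col 1 lands with bottom-row=1; cleared 0 line(s) (total 0); column heights now [2 3 3 3], max=3
Drop 3: I rot2 at col 0 lands with bottom-row=3; cleared 1 line(s) (total 1); column heights now [2 3 3 3], max=3
Drop 4: I rot2 at col 0 lands with bottom-row=3; cleared 1 line(s) (total 2); column heights now [2 3 3 3], max=3
Drop 5: J rot0 at col 1 lands with bottom-row=3; cleared 0 line(s) (total 2); column heights now [2 5 4 4], max=5
Drop 6: S rot1 at col 1 lands with bottom-row=4; cleared 0 line(s) (total 2); column heights now [2 7 6 4], max=7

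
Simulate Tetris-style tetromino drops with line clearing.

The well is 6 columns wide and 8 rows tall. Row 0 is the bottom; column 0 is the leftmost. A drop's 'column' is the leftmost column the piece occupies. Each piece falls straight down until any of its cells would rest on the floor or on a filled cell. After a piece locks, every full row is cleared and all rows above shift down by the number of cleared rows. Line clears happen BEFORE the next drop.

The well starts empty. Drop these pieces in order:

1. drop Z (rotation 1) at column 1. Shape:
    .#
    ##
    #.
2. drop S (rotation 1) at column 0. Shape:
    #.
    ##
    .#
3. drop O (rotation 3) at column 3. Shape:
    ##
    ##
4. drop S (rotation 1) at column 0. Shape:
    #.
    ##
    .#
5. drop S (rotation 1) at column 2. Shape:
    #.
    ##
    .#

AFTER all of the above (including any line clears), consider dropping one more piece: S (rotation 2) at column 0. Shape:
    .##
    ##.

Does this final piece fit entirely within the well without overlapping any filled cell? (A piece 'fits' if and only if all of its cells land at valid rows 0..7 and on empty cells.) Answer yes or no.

Answer: no

Derivation:
Drop 1: Z rot1 at col 1 lands with bottom-row=0; cleared 0 line(s) (total 0); column heights now [0 2 3 0 0 0], max=3
Drop 2: S rot1 at col 0 lands with bottom-row=2; cleared 0 line(s) (total 0); column heights now [5 4 3 0 0 0], max=5
Drop 3: O rot3 at col 3 lands with bottom-row=0; cleared 0 line(s) (total 0); column heights now [5 4 3 2 2 0], max=5
Drop 4: S rot1 at col 0 lands with bottom-row=4; cleared 0 line(s) (total 0); column heights now [7 6 3 2 2 0], max=7
Drop 5: S rot1 at col 2 lands with bottom-row=2; cleared 0 line(s) (total 0); column heights now [7 6 5 4 2 0], max=7
Test piece S rot2 at col 0 (width 3): heights before test = [7 6 5 4 2 0]; fits = False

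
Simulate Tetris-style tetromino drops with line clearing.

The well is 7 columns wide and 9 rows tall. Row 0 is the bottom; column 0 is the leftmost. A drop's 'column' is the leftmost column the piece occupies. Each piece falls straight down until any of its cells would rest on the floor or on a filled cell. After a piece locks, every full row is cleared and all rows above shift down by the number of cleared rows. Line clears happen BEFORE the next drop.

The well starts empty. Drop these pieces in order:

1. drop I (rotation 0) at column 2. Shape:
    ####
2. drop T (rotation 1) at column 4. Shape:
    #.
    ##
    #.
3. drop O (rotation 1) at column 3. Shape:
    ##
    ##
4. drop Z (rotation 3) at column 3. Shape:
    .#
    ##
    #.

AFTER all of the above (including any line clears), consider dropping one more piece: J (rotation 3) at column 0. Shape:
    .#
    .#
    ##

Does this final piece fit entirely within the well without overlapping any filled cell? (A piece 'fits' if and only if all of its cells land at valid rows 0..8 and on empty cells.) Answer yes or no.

Answer: yes

Derivation:
Drop 1: I rot0 at col 2 lands with bottom-row=0; cleared 0 line(s) (total 0); column heights now [0 0 1 1 1 1 0], max=1
Drop 2: T rot1 at col 4 lands with bottom-row=1; cleared 0 line(s) (total 0); column heights now [0 0 1 1 4 3 0], max=4
Drop 3: O rot1 at col 3 lands with bottom-row=4; cleared 0 line(s) (total 0); column heights now [0 0 1 6 6 3 0], max=6
Drop 4: Z rot3 at col 3 lands with bottom-row=6; cleared 0 line(s) (total 0); column heights now [0 0 1 8 9 3 0], max=9
Test piece J rot3 at col 0 (width 2): heights before test = [0 0 1 8 9 3 0]; fits = True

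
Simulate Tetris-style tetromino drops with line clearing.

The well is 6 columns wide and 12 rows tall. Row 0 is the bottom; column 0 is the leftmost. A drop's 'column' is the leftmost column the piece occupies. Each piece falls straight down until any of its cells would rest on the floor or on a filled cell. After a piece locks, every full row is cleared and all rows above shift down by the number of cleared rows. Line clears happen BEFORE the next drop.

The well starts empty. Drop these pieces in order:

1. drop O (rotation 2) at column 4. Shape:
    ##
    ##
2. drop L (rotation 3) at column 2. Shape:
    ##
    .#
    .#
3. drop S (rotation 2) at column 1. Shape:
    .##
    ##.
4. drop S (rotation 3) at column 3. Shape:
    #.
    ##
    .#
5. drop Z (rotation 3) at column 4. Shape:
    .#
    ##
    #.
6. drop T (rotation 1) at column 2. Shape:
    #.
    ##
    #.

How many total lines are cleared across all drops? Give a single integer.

Drop 1: O rot2 at col 4 lands with bottom-row=0; cleared 0 line(s) (total 0); column heights now [0 0 0 0 2 2], max=2
Drop 2: L rot3 at col 2 lands with bottom-row=0; cleared 0 line(s) (total 0); column heights now [0 0 3 3 2 2], max=3
Drop 3: S rot2 at col 1 lands with bottom-row=3; cleared 0 line(s) (total 0); column heights now [0 4 5 5 2 2], max=5
Drop 4: S rot3 at col 3 lands with bottom-row=4; cleared 0 line(s) (total 0); column heights now [0 4 5 7 6 2], max=7
Drop 5: Z rot3 at col 4 lands with bottom-row=6; cleared 0 line(s) (total 0); column heights now [0 4 5 7 8 9], max=9
Drop 6: T rot1 at col 2 lands with bottom-row=6; cleared 0 line(s) (total 0); column heights now [0 4 9 8 8 9], max=9

Answer: 0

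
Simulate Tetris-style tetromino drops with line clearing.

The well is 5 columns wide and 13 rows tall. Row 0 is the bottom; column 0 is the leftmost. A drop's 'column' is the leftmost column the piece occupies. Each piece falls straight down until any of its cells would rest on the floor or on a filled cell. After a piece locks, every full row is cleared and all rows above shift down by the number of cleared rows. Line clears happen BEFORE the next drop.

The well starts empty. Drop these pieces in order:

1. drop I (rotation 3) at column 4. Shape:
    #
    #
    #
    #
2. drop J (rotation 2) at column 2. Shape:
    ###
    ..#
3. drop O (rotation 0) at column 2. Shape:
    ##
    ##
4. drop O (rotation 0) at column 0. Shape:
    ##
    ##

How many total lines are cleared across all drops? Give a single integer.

Drop 1: I rot3 at col 4 lands with bottom-row=0; cleared 0 line(s) (total 0); column heights now [0 0 0 0 4], max=4
Drop 2: J rot2 at col 2 lands with bottom-row=4; cleared 0 line(s) (total 0); column heights now [0 0 6 6 6], max=6
Drop 3: O rot0 at col 2 lands with bottom-row=6; cleared 0 line(s) (total 0); column heights now [0 0 8 8 6], max=8
Drop 4: O rot0 at col 0 lands with bottom-row=0; cleared 0 line(s) (total 0); column heights now [2 2 8 8 6], max=8

Answer: 0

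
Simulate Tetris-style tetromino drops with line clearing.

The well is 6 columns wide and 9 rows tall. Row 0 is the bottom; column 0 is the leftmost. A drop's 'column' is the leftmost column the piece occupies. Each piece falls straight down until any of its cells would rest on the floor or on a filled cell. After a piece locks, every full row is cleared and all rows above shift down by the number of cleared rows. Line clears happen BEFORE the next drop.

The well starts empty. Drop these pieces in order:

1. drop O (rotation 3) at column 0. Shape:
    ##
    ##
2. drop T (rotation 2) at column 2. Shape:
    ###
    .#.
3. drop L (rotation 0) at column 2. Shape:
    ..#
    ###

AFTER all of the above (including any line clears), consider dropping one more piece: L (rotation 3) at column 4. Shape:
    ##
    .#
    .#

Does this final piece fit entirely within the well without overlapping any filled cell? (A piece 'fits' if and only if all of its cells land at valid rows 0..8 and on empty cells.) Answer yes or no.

Drop 1: O rot3 at col 0 lands with bottom-row=0; cleared 0 line(s) (total 0); column heights now [2 2 0 0 0 0], max=2
Drop 2: T rot2 at col 2 lands with bottom-row=0; cleared 0 line(s) (total 0); column heights now [2 2 2 2 2 0], max=2
Drop 3: L rot0 at col 2 lands with bottom-row=2; cleared 0 line(s) (total 0); column heights now [2 2 3 3 4 0], max=4
Test piece L rot3 at col 4 (width 2): heights before test = [2 2 3 3 4 0]; fits = True

Answer: yes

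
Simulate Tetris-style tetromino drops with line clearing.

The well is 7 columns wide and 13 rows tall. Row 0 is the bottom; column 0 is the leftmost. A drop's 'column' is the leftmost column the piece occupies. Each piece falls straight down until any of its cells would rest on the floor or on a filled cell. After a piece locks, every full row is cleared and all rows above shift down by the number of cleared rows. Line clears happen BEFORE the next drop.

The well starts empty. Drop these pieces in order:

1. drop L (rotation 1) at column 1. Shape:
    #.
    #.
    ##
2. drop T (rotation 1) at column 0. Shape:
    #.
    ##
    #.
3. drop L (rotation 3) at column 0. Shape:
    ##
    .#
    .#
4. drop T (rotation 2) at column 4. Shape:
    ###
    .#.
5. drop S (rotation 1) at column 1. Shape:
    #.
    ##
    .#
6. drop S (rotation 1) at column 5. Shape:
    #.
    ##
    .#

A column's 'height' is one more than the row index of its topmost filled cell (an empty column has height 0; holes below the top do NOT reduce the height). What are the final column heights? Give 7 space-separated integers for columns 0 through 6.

Answer: 7 9 8 0 2 5 4

Derivation:
Drop 1: L rot1 at col 1 lands with bottom-row=0; cleared 0 line(s) (total 0); column heights now [0 3 1 0 0 0 0], max=3
Drop 2: T rot1 at col 0 lands with bottom-row=2; cleared 0 line(s) (total 0); column heights now [5 4 1 0 0 0 0], max=5
Drop 3: L rot3 at col 0 lands with bottom-row=4; cleared 0 line(s) (total 0); column heights now [7 7 1 0 0 0 0], max=7
Drop 4: T rot2 at col 4 lands with bottom-row=0; cleared 0 line(s) (total 0); column heights now [7 7 1 0 2 2 2], max=7
Drop 5: S rot1 at col 1 lands with bottom-row=6; cleared 0 line(s) (total 0); column heights now [7 9 8 0 2 2 2], max=9
Drop 6: S rot1 at col 5 lands with bottom-row=2; cleared 0 line(s) (total 0); column heights now [7 9 8 0 2 5 4], max=9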